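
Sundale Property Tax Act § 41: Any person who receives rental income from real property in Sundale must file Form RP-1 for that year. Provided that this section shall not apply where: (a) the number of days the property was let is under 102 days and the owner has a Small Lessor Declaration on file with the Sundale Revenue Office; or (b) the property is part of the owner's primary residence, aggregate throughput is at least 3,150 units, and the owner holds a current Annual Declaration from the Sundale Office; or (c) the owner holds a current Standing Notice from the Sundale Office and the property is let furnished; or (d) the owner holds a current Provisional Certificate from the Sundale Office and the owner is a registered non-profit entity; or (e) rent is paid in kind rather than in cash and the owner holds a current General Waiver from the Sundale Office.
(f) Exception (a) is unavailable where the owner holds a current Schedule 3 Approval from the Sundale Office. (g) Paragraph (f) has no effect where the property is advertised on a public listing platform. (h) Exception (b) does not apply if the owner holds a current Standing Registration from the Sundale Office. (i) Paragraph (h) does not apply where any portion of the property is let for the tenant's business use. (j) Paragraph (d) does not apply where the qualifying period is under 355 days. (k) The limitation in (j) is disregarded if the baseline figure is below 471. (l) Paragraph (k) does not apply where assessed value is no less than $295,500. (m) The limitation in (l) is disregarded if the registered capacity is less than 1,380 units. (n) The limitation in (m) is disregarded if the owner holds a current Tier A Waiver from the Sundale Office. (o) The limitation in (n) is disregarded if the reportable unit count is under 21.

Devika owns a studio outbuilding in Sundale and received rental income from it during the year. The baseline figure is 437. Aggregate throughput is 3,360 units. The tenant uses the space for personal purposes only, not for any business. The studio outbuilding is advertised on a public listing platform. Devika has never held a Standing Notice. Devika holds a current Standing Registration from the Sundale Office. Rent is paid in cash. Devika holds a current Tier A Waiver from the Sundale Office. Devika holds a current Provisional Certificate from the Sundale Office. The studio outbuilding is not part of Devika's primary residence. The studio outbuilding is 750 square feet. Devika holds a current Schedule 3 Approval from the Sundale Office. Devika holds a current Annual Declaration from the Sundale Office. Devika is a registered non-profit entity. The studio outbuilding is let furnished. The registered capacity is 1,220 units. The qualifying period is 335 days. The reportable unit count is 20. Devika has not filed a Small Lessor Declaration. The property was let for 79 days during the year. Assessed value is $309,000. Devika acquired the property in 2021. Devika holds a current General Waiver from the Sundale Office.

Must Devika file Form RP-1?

Exception (a) fails — no Small Lessor Declaration is on file.
Exception (b) fails — the studio outbuilding is not part of the primary residence.
Exception (c) does not apply: no current Standing Notice is held.
Exception (d) is satisfied on its face — a current Provisional Certificate is held; Devika is a registered non-profit. Applying paragraphs (j)–(o): (j) operates (the qualifying period is 335 days, under the 355 days limit), but is itself disapplied by (k): (k) operates — the baseline figure is 437, below the 471 limit. (l) would limit (k) — assessed value is $309,000, meeting the $295,500 threshold — but (m) sets (l) aside: (m) operates against (l): the registered capacity is 1,220 units, less than the 1,380 units limit. (n) operates (a current Tier A Waiver is held), but is itself disapplied by (o): (o) operates — the reportable unit count is 20, under the 21 limit. Exception (d) stands.
Exception (e) requires that rent is paid in kind rather than in cash; but rent is paid in cash, so (e) is unavailable.

No — exception (d) applies; Devika is not required to file Form RP-1.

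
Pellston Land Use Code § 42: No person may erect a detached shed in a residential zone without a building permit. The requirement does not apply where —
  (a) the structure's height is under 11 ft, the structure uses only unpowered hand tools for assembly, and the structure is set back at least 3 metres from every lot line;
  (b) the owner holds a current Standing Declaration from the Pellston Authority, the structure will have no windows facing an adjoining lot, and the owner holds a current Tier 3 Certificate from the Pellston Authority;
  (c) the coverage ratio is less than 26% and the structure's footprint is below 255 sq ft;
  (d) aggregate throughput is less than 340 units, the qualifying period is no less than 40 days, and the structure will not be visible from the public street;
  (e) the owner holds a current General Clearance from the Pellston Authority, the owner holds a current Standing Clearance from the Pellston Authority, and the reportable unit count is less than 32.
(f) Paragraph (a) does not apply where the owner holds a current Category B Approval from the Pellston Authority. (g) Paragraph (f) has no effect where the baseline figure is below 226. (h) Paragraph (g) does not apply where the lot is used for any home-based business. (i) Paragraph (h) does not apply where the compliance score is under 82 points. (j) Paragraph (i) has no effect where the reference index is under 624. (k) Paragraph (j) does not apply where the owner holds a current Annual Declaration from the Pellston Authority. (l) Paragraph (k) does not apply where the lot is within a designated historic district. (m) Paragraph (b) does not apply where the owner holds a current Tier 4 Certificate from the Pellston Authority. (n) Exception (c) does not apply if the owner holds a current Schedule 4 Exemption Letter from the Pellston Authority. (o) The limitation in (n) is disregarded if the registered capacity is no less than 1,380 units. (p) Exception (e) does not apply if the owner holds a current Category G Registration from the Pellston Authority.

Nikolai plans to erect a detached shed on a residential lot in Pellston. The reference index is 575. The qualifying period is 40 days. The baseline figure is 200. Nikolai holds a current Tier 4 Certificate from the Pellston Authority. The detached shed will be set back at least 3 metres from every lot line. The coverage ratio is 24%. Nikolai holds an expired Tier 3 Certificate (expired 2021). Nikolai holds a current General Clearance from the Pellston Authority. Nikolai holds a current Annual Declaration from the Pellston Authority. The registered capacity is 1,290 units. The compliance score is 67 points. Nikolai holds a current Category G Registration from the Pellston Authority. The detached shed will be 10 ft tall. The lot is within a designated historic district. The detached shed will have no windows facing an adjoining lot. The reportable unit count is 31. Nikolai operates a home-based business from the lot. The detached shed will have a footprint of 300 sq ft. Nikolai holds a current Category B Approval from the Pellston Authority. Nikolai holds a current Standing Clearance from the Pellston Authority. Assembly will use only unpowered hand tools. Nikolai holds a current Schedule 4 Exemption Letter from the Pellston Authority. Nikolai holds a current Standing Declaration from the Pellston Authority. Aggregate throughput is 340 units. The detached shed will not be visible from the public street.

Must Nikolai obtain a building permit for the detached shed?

Exception (a) is satisfied on its face — the structure's height is 10 ft, under the 11 ft limit; assembly uses only hand tools; the setback is at least 3 m on every side. But: (f) operates against (a): a current Category B Approval is held. (g) would limit (f) — the baseline figure is 200, below the 226 limit — but (h) sets (g) aside: (h) applies — a home-based business operates on the lot. (i) would limit (h) — the compliance score is 67 points, under the 82 points limit — but (j) sets (i) aside: (j) operates against (i): the reference index is 575, under the 624 limit. (k) is triggered (a current Annual Declaration is held), but is displaced by (l): (l) operates against (k): the lot is in a historic district. (a) is therefore removed.
Exception (b) does not apply: no current Tier 3 Certificate is held.
Exception (c) requires that the structure's footprint is below 255 sq ft; but the structure's footprint is 300 sq ft, not below 255 sq ft, so (c) is unavailable.
Exception (d) fails — aggregate throughput is 340 units, not less than 340 units.
Exception (e): a current General Clearance is held; a current Standing Clearance is held; the reportable unit count is 31, less than the 32 limit — every condition holds. But: (p) applies — a current Category G Registration is held. (e) is therefore removed.
No exception applies. The general rule governs.

Yes — Nikolai must obtain a building permit.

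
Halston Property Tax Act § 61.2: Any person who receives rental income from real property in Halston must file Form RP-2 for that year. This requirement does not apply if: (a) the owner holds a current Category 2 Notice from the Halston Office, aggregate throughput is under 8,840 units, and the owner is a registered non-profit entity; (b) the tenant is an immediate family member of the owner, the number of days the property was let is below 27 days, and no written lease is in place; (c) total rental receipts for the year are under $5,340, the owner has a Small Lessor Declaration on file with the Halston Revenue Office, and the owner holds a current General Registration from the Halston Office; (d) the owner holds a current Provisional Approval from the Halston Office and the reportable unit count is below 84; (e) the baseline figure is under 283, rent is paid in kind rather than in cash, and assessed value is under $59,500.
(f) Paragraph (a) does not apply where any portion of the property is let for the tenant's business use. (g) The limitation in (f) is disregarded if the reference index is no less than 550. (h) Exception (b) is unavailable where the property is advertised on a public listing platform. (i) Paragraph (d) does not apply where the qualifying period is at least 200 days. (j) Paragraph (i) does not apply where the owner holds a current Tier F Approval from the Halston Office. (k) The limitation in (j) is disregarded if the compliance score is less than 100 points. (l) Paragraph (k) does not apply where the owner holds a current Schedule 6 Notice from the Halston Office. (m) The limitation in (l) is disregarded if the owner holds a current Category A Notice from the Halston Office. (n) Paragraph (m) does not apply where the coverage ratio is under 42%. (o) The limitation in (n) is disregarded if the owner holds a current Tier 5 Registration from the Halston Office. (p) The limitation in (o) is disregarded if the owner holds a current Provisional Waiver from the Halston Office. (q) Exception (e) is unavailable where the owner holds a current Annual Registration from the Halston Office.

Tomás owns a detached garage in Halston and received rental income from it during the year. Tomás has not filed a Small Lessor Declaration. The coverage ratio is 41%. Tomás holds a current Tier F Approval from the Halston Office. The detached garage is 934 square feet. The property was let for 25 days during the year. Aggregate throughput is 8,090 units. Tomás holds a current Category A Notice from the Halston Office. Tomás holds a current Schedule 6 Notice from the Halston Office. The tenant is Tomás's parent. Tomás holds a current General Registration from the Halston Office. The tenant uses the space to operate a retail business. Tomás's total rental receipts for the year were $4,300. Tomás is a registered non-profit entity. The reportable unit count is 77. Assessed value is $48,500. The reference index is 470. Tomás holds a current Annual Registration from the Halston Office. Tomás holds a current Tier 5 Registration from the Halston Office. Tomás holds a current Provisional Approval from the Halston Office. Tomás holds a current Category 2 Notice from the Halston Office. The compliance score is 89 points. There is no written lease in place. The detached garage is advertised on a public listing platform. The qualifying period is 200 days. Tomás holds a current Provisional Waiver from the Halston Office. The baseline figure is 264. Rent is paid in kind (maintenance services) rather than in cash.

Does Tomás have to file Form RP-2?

No — exception (d) applies; Tomás is not required to file Form RP-2.

Exception (a): a current Category 2 Notice is held; aggregate throughput is 8,090 units, under the 8,840 units limit; Tomás is a registered non-profit — every condition holds. But: (f) operates against (a): the space is let for business use. (g) is inapplicable (the reference index is 470, short of 550), so (f) stands. Exception (a) does not apply.
Exception (b): the tenant is an immediate family member; the number of days the property was let is 25 days, below the 27 days limit; there is no written lease — every condition holds. But applying paragraph (h): (h) operates — the property is publicly advertised. (b) is therefore removed.
Exception (c) fails — no Small Lessor Declaration is on file.
Exception (d) is satisfied on its face — a current Provisional Approval is held; the reportable unit count is 77, below the 84 limit. Under paragraphs (i)–(p): (i) would limit (d) — the qualifying period is 200 days, meeting the 200 days threshold — but (j) sets (i) aside: (j) applies — a current Tier F Approval is held. (k) applies (the compliance score is 89 points, less than the 100 points limit), but yields to (l): (l) operates against (k): a current Schedule 6 Notice is held. (m) is triggered (a current Category A Notice is held), but yields to (n): (n) applies — the coverage ratio is 41%, under the 42% limit. (o) applies (a current Tier 5 Registration is held), but is set aside by (p): (p) applies — a current Provisional Waiver is held. So (d) applies.
Exception (e)'s conditions are all satisfied: the baseline figure is 264, under the 283 limit; rent is paid in kind; assessed value is $48,500, under the $59,500 limit. Turning to paragraph (q): (q) operates — a current Annual Registration is held. Exception (e) does not apply.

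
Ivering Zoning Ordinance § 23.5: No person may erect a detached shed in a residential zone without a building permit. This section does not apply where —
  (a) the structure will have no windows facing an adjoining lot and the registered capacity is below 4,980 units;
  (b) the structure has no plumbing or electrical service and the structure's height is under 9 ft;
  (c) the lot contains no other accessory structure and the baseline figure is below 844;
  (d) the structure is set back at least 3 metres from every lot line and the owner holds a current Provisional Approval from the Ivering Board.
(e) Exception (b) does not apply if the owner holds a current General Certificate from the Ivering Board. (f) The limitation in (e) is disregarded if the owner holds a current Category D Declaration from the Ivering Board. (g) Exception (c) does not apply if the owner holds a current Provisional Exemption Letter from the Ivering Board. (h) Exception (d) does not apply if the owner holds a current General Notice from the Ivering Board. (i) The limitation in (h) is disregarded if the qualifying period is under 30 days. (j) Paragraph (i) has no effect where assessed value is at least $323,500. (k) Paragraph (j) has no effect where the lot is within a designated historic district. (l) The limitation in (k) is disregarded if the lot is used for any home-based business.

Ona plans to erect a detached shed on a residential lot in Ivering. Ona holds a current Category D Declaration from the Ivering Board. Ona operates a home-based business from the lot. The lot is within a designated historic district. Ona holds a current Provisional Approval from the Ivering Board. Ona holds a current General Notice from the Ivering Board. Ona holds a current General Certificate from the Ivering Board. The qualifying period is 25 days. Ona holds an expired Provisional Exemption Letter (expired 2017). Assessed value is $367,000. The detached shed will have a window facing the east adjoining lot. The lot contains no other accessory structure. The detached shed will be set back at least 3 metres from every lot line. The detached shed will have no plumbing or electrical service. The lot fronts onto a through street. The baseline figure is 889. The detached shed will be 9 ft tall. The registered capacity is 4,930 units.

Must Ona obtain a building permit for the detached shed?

Yes — Ona must obtain a building permit.

Exception (a) fails — a window faces an adjoining lot.
Exception (b) fails — the structure's height is 9 ft, not under 9 ft.
Exception (c) fails — the baseline figure is 889, not below 844.
Exception (d) is satisfied on its face — the setback is at least 3 m on every side; a current Provisional Approval is held. Turning to paragraphs (h)–(l): (h) is engaged — a current General Notice is held. (i) would limit (h) — the qualifying period is 25 days, under the 30 days limit — but (j) sets (i) aside: (j) operates against (i): assessed value is $367,000, meeting the $323,500 threshold. (k) applies (the lot is in a historic district), but is set aside by (l): (l) operates — a home-based business operates on the lot. Exception (d) does not apply.
No exception is made out. Ona falls within the general rule.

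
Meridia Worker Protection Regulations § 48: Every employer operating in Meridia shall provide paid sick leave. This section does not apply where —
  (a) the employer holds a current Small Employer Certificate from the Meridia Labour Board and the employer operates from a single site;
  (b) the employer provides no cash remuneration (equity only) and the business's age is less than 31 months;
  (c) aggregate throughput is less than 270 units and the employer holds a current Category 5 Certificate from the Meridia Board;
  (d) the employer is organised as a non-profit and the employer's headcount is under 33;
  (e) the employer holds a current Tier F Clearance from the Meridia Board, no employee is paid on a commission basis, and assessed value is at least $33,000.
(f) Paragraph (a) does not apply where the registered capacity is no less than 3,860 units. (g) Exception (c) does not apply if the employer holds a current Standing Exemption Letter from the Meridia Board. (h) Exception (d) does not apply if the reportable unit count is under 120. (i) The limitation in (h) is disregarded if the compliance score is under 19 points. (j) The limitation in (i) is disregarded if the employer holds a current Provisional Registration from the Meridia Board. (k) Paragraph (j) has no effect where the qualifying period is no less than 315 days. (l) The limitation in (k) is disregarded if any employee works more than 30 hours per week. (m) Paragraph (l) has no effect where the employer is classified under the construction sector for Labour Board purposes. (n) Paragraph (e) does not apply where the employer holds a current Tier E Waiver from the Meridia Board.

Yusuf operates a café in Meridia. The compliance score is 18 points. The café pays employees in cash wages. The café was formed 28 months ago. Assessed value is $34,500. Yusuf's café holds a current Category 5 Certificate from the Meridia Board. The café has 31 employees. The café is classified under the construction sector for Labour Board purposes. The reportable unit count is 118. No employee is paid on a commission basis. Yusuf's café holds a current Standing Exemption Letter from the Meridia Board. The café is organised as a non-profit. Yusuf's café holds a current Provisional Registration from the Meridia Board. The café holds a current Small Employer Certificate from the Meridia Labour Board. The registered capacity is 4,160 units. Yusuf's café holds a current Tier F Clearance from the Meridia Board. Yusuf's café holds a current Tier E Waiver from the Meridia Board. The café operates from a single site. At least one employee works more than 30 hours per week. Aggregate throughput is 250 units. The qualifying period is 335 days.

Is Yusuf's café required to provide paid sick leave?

Exception (a) is satisfied on its face — a current Small Employer Certificate is held; the employer operates from a single site. Turning to paragraph (f): (f) operates — the registered capacity is 4,160 units, meeting the 3,860 units threshold. (a) is therefore removed.
Exception (b) requires that the employer provides no cash remuneration (equity only); but employees are paid cash wages, so (b) is unavailable.
Exception (c)'s conditions are all satisfied: aggregate throughput is 250 units, less than the 270 units limit; a current Category 5 Certificate is held. Turning to paragraph (g): (g) operates against (c): a current Standing Exemption Letter is held. (c) is therefore removed.
Exception (d)'s conditions are all satisfied: the employer is a non-profit; the employer's headcount is 31, under the 33 limit. As to paragraphs (h)–(m): (h) is engaged (the reportable unit count is 118, under the 120 limit), but is itself disapplied by (i): (i) operates against (h): the compliance score is 18 points, under the 19 points limit. (j) would limit (i) — a current Provisional Registration is held — but (k) sets (j) aside: (k) operates against (j): the qualifying period is 335 days, meeting the 315 days threshold. (l) is engaged (at least one employee exceeds 30 hours/week), but is displaced by (m): (m) operates against (l): the café is classified under the construction sector. Exception (d) stands.
Exception (e)'s conditions are all satisfied: a current Tier F Clearance is held; no employee is paid on commission; assessed value is $34,500, meeting the $33,000 threshold. However, paragraph (n) must be considered: (n) operates against (e): a current Tier E Waiver is held. Exception (e) does not apply.

No — exception (d) applies; Yusuf's café is not required to provide paid sick leave.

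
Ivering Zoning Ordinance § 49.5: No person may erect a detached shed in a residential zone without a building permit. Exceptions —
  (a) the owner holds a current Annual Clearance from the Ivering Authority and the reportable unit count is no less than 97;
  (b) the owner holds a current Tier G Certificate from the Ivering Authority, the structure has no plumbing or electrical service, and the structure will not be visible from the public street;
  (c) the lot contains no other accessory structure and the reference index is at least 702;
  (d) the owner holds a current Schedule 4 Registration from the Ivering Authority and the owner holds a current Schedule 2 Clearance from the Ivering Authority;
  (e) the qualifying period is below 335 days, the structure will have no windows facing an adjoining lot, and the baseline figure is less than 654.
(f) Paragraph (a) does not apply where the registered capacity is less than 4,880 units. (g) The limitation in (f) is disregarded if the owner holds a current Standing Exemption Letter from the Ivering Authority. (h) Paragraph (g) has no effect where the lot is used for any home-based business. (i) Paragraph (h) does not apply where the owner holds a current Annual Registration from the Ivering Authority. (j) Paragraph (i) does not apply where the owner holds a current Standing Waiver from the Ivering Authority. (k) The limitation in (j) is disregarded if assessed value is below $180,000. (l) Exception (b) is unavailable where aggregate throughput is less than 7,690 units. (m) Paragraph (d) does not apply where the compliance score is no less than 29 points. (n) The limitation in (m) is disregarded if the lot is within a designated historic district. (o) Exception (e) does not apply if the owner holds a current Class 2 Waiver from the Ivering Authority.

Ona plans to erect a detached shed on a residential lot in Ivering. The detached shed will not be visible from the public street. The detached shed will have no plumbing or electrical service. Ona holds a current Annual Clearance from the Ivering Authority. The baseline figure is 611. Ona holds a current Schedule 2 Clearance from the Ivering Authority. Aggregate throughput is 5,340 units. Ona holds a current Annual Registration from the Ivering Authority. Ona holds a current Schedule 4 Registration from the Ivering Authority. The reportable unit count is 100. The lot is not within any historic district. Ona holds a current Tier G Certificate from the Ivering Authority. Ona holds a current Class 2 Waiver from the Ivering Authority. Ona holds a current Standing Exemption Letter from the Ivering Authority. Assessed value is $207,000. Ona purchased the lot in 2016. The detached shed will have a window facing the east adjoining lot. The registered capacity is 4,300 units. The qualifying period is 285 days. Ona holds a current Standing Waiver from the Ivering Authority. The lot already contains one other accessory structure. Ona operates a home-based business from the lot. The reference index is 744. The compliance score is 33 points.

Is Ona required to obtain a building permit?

Yes — Ona must obtain a building permit.

Exception (a)'s conditions are all satisfied: a current Annual Clearance is held; the reportable unit count is 100, meeting the 97 threshold. But applying paragraphs (f)–(k): (f) is engaged — the registered capacity is 4,300 units, less than the 4,880 units limit. (g) applies (a current Standing Exemption Letter is held), but is set aside by (h): (h) operates — a home-based business operates on the lot. (i) would limit (h) — a current Annual Registration is held — but (j) sets (i) aside: (j) operates against (i): a current Standing Waiver is held. (k) is not engaged (assessed value is $207,000, not below $180,000), so (j) stands. Exception (a) does not apply.
Exception (b): a current Tier G Certificate is held; there is no plumbing or electrical service; the structure will not be visible from the street — every condition holds. However, paragraph (l) must be considered: (l) operates against (b): aggregate throughput is 5,340 units, less than the 7,690 units limit. (b) is therefore removed.
Exception (c) fails — the lot already has another accessory structure.
Exception (d): a current Schedule 4 Registration is held; a current Schedule 2 Clearance is held — every condition holds. However, paragraphs (m)–(n) must be considered: (m) operates — the compliance score is 33 points, meeting the 29 points threshold. (n), which would lift (m), is inapplicable — the lot is not in a historic district. Exception (d) does not apply.
Exception (e) does not apply: a window faces an adjoining lot.
No exception displaces § 49.5.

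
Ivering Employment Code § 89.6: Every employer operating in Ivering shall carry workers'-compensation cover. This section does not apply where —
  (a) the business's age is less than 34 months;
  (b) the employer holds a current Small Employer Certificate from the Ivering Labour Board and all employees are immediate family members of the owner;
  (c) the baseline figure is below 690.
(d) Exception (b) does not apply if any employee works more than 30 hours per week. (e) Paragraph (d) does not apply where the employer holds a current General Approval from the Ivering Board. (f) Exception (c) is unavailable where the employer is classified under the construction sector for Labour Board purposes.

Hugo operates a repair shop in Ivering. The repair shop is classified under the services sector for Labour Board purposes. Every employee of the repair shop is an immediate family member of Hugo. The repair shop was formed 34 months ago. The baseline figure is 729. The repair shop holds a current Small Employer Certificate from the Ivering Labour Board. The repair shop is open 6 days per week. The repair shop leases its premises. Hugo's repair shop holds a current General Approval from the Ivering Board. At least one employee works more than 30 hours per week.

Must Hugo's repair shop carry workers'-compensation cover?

Exception (a) requires that the business's age is less than 34 months; but the business's age is 34 months, not less than 34 months, so (a) is unavailable.
Exception (b): a current Small Employer Certificate is held; every employee is an immediate family member — every condition holds. As to paragraphs (d)–(e): (d) is triggered (at least one employee exceeds 30 hours/week), but yields to (e): (e) operates against (d): a current General Approval is held. Exception (b) stands.
Exception (c) does not apply: the baseline figure is 729, not below 690.

No — exception (b) applies; Hugo's repair shop is not required to carry workers'-compensation cover.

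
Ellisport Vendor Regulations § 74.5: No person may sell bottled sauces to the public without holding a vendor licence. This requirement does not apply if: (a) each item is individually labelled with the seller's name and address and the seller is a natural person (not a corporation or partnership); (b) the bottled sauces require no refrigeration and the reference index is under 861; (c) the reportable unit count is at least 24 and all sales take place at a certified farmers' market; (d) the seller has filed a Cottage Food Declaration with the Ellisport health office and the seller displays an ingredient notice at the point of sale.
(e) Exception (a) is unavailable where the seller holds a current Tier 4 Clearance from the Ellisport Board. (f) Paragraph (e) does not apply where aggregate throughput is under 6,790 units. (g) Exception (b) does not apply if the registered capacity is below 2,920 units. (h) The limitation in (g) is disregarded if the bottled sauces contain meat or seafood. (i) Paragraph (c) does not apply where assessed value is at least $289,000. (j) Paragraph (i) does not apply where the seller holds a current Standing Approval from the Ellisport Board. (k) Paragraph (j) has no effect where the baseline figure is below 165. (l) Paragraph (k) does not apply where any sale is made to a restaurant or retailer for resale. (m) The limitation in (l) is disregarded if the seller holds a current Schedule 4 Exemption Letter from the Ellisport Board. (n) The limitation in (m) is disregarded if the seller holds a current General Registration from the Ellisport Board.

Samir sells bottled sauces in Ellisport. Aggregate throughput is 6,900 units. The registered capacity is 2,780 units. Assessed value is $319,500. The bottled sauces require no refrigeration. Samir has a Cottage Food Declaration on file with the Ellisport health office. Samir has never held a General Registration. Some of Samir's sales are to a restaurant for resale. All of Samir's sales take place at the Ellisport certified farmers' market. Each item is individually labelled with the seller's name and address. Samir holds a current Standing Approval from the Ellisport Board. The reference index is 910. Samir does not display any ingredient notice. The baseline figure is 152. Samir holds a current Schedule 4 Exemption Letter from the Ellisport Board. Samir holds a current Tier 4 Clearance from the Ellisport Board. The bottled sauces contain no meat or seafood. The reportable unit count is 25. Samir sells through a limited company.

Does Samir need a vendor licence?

Yes — Samir must hold a vendor licence.

Exception (a) does not apply: the seller operates through a limited company.
Exception (b) requires that the reference index is under 861; but the reference index is 910, not under 861, so (b) is unavailable.
Exception (c)'s conditions are all satisfied: the reportable unit count is 25, meeting the 24 threshold; all sales are at a certified farmers' market. However, paragraphs (i)–(n) must be considered: (i) operates against (c): assessed value is $319,500, meeting the $289,000 threshold. (j) would limit (i) — a current Standing Approval is held — but (k) sets (j) aside: (k) operates against (j): the baseline figure is 152, below the 165 limit. (l) would limit (k) — some sales are to a restaurant for resale — but (m) sets (l) aside: (m) operates — a current Schedule 4 Exemption Letter is held. (n), which would lift (m), is inapplicable — no current General Registration is held. Exception (c) does not apply.
Exception (d) does not apply: no ingredient notice is displayed.
No exception applies. The general rule governs.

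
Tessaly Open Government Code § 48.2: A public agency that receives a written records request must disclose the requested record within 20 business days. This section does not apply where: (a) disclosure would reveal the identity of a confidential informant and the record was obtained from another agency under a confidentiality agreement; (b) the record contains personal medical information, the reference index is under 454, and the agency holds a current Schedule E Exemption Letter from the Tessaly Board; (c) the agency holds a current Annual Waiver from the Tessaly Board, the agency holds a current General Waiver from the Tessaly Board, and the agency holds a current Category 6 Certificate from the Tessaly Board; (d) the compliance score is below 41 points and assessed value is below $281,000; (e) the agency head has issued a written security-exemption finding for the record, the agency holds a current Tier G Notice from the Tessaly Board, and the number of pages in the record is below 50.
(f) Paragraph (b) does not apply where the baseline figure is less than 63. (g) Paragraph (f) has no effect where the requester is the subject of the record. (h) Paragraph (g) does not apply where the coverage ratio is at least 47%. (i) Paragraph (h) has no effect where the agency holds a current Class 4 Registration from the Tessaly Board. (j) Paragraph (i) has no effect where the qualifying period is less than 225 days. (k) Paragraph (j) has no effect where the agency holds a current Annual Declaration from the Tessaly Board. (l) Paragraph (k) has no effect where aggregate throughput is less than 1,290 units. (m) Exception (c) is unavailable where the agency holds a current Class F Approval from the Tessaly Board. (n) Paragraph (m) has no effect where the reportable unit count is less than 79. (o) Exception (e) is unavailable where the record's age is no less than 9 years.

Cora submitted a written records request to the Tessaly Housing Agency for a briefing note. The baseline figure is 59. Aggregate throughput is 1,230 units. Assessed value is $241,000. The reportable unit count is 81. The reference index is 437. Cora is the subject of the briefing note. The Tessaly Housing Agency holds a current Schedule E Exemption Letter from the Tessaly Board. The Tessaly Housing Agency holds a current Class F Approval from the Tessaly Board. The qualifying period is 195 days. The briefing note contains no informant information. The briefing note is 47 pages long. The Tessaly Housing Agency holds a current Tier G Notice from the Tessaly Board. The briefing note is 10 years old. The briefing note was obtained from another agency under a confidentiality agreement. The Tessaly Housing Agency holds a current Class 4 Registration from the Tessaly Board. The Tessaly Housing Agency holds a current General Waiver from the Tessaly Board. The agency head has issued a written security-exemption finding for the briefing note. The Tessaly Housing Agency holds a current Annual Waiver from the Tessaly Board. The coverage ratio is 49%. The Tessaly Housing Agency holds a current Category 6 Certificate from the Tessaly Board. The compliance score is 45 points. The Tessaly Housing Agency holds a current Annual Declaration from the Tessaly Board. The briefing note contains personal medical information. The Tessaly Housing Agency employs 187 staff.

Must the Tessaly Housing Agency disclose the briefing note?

Exception (a) fails — the briefing note contains no informant information.
Exception (b): the briefing note contains personal medical information; the reference index is 437, under the 454 limit; a current Schedule E Exemption Letter is held — every condition holds. However, paragraphs (f)–(l) must be considered: (f) operates against (b): the baseline figure is 59, less than the 63 limit. (g) is engaged (Cora is the subject of the briefing note), but is itself disapplied by (h): (h) applies — the coverage ratio is 49%, meeting the 47% threshold. (i) would limit (h) — a current Class 4 Registration is held — but (j) sets (i) aside: (j) is engaged — the qualifying period is 195 days, less than the 225 days limit. (k) would limit (j) — a current Annual Declaration is held — but (l) sets (k) aside: (l) operates — aggregate throughput is 1,230 units, less than the 1,290 units limit. Exception (b) does not apply.
Exception (c) is satisfied on its face — a current Annual Waiver is held; a current General Waiver is held; a current Category 6 Certificate is held. Turning to paragraphs (m)–(n): (m) operates against (c): a current Class F Approval is held. (n) is inapplicable (the reportable unit count is 81, not less than 79), so (m) stands. So (c) is unavailable.
Exception (d) requires that the compliance score is below 41 points; but the compliance score is 45 points, not below 41 points, so (d) is unavailable.
All of (e)'s requirements are met (a written security-exemption finding has been issued; a current Tier G Notice is held; the number of pages in the record is 47, below the 50 limit). But applying paragraph (o): (o) is triggered — the record's age is 10 years, meeting the 9 years threshold. So (e) is unavailable.
No exception displaces § 48.2.

Yes — the Tessaly Housing Agency must disclose the briefing note.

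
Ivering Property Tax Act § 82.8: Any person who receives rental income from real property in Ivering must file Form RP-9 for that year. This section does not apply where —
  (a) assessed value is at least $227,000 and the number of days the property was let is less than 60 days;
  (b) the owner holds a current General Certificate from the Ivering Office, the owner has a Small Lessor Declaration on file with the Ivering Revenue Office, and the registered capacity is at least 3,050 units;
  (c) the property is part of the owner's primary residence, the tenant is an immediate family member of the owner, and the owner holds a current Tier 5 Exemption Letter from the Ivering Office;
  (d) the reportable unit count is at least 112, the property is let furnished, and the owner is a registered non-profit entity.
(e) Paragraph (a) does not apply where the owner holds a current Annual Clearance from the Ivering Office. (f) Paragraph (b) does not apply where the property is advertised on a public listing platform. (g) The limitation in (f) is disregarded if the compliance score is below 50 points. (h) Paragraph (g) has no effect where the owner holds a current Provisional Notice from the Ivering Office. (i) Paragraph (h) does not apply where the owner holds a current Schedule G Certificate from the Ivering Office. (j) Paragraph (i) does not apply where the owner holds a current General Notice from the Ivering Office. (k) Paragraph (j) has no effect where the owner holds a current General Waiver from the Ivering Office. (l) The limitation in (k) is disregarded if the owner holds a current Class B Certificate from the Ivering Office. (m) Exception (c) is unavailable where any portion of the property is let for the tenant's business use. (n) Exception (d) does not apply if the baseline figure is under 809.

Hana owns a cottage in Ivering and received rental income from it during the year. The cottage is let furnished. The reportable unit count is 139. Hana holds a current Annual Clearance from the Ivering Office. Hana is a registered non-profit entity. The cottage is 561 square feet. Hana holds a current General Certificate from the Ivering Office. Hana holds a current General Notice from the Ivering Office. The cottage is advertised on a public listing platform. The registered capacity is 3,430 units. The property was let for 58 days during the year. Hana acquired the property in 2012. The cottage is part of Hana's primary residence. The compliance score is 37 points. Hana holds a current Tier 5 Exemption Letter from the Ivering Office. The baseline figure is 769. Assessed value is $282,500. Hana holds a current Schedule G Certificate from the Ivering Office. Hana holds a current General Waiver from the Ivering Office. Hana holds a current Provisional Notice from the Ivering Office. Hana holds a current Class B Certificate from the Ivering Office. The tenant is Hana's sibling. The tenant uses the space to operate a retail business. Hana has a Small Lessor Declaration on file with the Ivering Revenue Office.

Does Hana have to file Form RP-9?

Exception (a)'s conditions are all satisfied: assessed value is $282,500, meeting the $227,000 threshold; the number of days the property was let is 58 days, less than the 60 days limit. But applying paragraph (e): (e) operates against (a): a current Annual Clearance is held. So (a) is unavailable.
Exception (b)'s conditions are all satisfied: a current General Certificate is held; a Small Lessor Declaration is on file; the registered capacity is 3,430 units, meeting the 3,050 units threshold. But applying paragraphs (f)–(l): (f) operates against (b): the property is publicly advertised. (g) operates (the compliance score is 37 points, below the 50 points limit), but is itself disapplied by (h): (h) applies — a current Provisional Notice is held. (i) is triggered (a current Schedule G Certificate is held), but is displaced by (j): (j) operates against (i): a current General Notice is held. (k) would limit (j) — a current General Waiver is held — but (l) sets (k) aside: (l) operates against (k): a current Class B Certificate is held. (b) is therefore removed.
Exception (c)'s conditions are all satisfied: the cottage is part of the primary residence; the tenant is an immediate family member; a current Tier 5 Exemption Letter is held. But applying paragraph (m): (m) applies — the space is let for business use. (c) is therefore removed.
All of (d)'s requirements are met (the reportable unit count is 139, meeting the 112 threshold; the property is let furnished; Hana is a registered non-profit). But: (n) operates against (d): the baseline figure is 769, under the 809 limit. So (d) is unavailable.
No exception applies. The general rule governs.

Yes — Hana must file Form RP-9.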